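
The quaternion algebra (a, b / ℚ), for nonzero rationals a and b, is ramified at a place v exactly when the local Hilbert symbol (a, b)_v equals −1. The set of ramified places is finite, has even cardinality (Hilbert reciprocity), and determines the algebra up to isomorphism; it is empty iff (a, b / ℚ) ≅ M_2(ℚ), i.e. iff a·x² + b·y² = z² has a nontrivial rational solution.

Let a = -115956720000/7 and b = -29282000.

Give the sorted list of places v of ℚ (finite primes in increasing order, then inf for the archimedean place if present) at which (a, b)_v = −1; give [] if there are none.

[11, inf]

Mod squares: a ≡ -154, b ≡ -5. Check v ∈ {∞, 2, 3, 5, 7, 11}.
v=3: a=3^2·(≡2), b=3^0·(≡1) mod 3; (2|3)=-1, (1|3)=+1; (−1)^{2·0·1}·(-1)^0·(+1)^2 = +1.
v=∞: -154 < 0 and -5 < 0  ⇒  (a,b)_∞ = -1.
v=2: v_2(a)=7, v_2(b)=4; units ≡ 3, 3 (mod 8); ε·ε+αω+βω = 1·1+7·1+4·1 ≡ 0  ⇒  (a,b)_2 = +1.
v=11: a=11^5·(≡7), b=11^4·(≡2) mod 11; (7|11)=-1, (2|11)=-1; (−1)^{5·4·5}·(-1)^4·(-1)^5 = -1.
v=5: a=5^4·(≡4), b=5^3·(≡4) mod 5; (4|5)=+1, (4|5)=+1; (−1)^{4·3·2}·(+1)^3·(+1)^4 = +1.
v=7: a=7^-1·(≡5), b=7^0·(≡1) mod 7; (5|7)=-1, (1|7)=+1; (−1)^{-1·0·3}·(-1)^0·(+1)^-1 = +1.
(-154, -5 / ℚ) ramifies at {11, ∞}: a division algebra.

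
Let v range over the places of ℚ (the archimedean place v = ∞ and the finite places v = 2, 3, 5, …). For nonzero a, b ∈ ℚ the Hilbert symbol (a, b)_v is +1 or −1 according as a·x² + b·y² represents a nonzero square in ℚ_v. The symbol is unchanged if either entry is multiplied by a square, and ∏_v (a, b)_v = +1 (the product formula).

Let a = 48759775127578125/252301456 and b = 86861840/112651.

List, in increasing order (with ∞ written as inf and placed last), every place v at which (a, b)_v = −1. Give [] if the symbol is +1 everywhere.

[13, 17]

Mod squares: a ≡ 85, b ≡ 1235. Check v ∈ {∞, 2, 3, 5, 7, 11, 13, 17, 19}.
v=11: a=11^-2·(≡8), b=11^-2·(≡3) mod 11; (8|11)=-1, (3|11)=+1; (−1)^{-2·-2·5}·(-1)^-2·(+1)^-2 = +1.
v=7: a=7^0·(≡2), b=7^-2·(≡3) mod 7; (2|7)=+1, (3|7)=-1; (−1)^{0·-2·3}·(+1)^-2·(-1)^0 = +1.
v=5: a=5^7·(≡3), b=5^1·(≡3) mod 5; (3|5)=-1, (3|5)=-1; (−1)^{7·1·2}·(-1)^1·(-1)^7 = +1.
v=13: a=13^2·(≡7), b=13^1·(≡3) mod 13; (7|13)=-1, (3|13)=+1; (−1)^{2·1·6}·(-1)^1·(+1)^2 = -1.
v=2: v_2(a)=-4, v_2(b)=4; units ≡ 5, 3 (mod 8); ε·ε+αω+βω = 0·1+-4·1+4·1 ≡ 0  ⇒  (a,b)_2 = +1.
v=19: a=19^-4·(≡17), b=19^-1·(≡15) mod 19; (17|19)=+1, (15|19)=-1; (−1)^{-4·-1·9}·(+1)^-1·(-1)^-4 = +1.
v=3: a=3^2·(≡1), b=3^0·(≡2) mod 3; (1|3)=+1, (2|3)=-1; (−1)^{2·0·1}·(+1)^0·(-1)^2 = +1.
v=17: a=17^7·(≡6), b=17^4·(≡6) mod 17; (6|17)=-1, (6|17)=-1; (−1)^{7·4·8}·(-1)^4·(-1)^7 = -1.
v=∞: 85 > 0 and 1235 > 0  ⇒  (a,b)_∞ = +1.
Ram(85, 1235) = {13, 17}; no ℚ_13-point on the conic.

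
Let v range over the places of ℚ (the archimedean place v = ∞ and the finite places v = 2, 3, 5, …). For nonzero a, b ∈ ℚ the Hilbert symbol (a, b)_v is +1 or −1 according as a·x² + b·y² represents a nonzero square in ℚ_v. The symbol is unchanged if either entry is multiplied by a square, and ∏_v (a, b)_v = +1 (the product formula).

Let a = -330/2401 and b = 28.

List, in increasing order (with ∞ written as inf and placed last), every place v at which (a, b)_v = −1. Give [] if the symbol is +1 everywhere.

[2, 5, 7, 11]

Mod squares: a ≡ -330, b ≡ 7. Check v ∈ {∞, 2, 3, 5, 7, 11}.
v=3: a=3^1·(≡1), b=3^0·(≡1) mod 3; (1|3)=+1, (1|3)=+1; (−1)^{1·0·1}·(+1)^0·(+1)^1 = +1.
v=7: a=7^-4·(≡6), b=7^1·(≡4) mod 7; (6|7)=-1, (4|7)=+1; (−1)^{-4·1·3}·(-1)^1·(+1)^-4 = -1.
v=5: a=5^1·(≡4), b=5^0·(≡3) mod 5; (4|5)=+1, (3|5)=-1; (−1)^{1·0·2}·(+1)^0·(-1)^1 = -1.
v=11: a=11^1·(≡1), b=11^0·(≡6) mod 11; (1|11)=+1, (6|11)=-1; (−1)^{1·0·5}·(+1)^0·(-1)^1 = -1.
v=∞: -330 < 0 and 7 > 0  ⇒  (a,b)_∞ = +1.
v=2: v_2(a)=1, v_2(b)=2; units ≡ 3, 7 (mod 8); ε·ε+αω+βω = 1·1+1·0+2·1 ≡ 1  ⇒  (a,b)_2 = -1.
(-330, 7 / ℚ) ramifies at {2, 5, 7, 11}: a division algebra.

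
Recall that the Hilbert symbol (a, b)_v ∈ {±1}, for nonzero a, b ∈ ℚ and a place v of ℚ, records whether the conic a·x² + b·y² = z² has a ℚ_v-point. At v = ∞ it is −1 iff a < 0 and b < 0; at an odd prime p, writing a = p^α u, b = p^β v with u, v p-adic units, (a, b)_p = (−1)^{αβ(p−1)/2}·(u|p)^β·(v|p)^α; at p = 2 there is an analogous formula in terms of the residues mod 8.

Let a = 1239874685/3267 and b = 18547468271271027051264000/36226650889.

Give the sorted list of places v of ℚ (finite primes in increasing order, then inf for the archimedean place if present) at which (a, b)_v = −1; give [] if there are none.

[2, 5, 7, 23]

Mod squares: a ≡ 41055, b ≡ 82110. Check v ∈ {∞, 2, 3, 5, 7, 11, 13, 17, 23, 43}.
v=23: a=23^1·(≡11), b=23^3·(≡11) mod 23; (11|23)=-1, (11|23)=-1; (−1)^{1·3·11}·(-1)^3·(-1)^1 = -1.
v=13: a=13^0·(≡9), b=13^-2·(≡7) mod 13; (9|13)=+1, (7|13)=-1; (−1)^{0·-2·6}·(+1)^-2·(-1)^0 = +1.
v=2: v_2(a)=0, v_2(b)=11; units ≡ 7, 7 (mod 8); ε·ε+αω+βω = 1·1+0·0+11·0 ≡ 1  ⇒  (a,b)_2 = -1.
v=5: a=5^1·(≡1), b=5^3·(≡3) mod 5; (1|5)=+1, (3|5)=-1; (−1)^{1·3·2}·(+1)^3·(-1)^1 = -1.
v=43: a=43^2·(≡20), b=43^0·(≡38) mod 43; (20|43)=-1, (38|43)=+1; (−1)^{2·0·21}·(-1)^0·(+1)^2 = +1.
v=∞: 41055 > 0 and 82110 > 0  ⇒  (a,b)_∞ = +1.
v=3: a=3^-3·(≡2), b=3^11·(≡1) mod 3; (2|3)=-1, (1|3)=+1; (−1)^{-3·11·1}·(-1)^11·(+1)^-3 = +1.
v=17: a=17^1·(≡16), b=17^1·(≡8) mod 17; (16|17)=+1, (8|17)=+1; (−1)^{1·1·8}·(+1)^1·(+1)^1 = +1.
v=11: a=11^-2·(≡1), b=11^-8·(≡10) mod 11; (1|11)=+1, (10|11)=-1; (−1)^{-2·-8·5}·(+1)^-8·(-1)^-2 = +1.
v=7: a=7^3·(≡6), b=7^11·(≡5) mod 7; (6|7)=-1, (5|7)=-1; (−1)^{3·11·3}·(-1)^11·(-1)^3 = -1.
|Ram(41055, 82110)| = 4, even; anisotropic at {2, 5, 7, 23}.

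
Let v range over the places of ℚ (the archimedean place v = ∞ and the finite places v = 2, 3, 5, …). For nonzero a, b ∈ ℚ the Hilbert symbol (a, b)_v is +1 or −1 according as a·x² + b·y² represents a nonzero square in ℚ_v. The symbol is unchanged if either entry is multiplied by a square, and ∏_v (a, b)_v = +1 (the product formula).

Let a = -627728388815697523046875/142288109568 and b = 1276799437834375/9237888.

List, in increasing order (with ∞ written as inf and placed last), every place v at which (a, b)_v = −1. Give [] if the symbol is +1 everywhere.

Mod squares: a ≡ -113883, b ≡ 22330. Check v ∈ {∞, 2, 3, 5, 7, 11, 13, 17, 19, 29, 37}.
v=5: a=5^8·(≡2), b=5^5·(≡4) mod 5; (2|5)=-1, (4|5)=+1; (−1)^{8·5·2}·(-1)^5·(+1)^8 = -1.
v=37: a=37^2·(≡21), b=37^0·(≡24) mod 37; (21|37)=+1, (24|37)=-1; (−1)^{2·0·18}·(+1)^0·(-1)^2 = +1.
v=29: a=29^3·(≡10), b=29^3·(≡7) mod 29; (10|29)=-1, (7|29)=+1; (−1)^{3·3·14}·(-1)^3·(+1)^3 = -1.
v=13: a=13^4·(≡1), b=13^2·(≡1) mod 13; (1|13)=+1, (1|13)=+1; (−1)^{4·2·6}·(+1)^2·(+1)^4 = +1.
v=19: a=19^-2·(≡3), b=19^0·(≡4) mod 19; (3|19)=-1, (4|19)=+1; (−1)^{-2·0·9}·(-1)^0·(+1)^-2 = +1.
v=11: a=11^-1·(≡3), b=11^-1·(≡2) mod 11; (3|11)=+1, (2|11)=-1; (−1)^{-1·-1·5}·(+1)^-1·(-1)^-1 = +1.
v=17: a=17^3·(≡4), b=17^2·(≡16) mod 17; (4|17)=+1, (16|17)=+1; (−1)^{3·2·8}·(+1)^2·(+1)^3 = +1.
v=3: a=3^-7·(≡1), b=3^-8·(≡1) mod 3; (1|3)=+1, (1|3)=+1; (−1)^{-7·-8·1}·(+1)^-8·(+1)^-7 = +1.
v=7: a=7^3·(≡3), b=7^3·(≡3) mod 7; (3|7)=-1, (3|7)=-1; (−1)^{3·3·3}·(-1)^3·(-1)^3 = -1.
v=2: v_2(a)=-14, v_2(b)=-7; units ≡ 5, 5 (mod 8); ε·ε+αω+βω = 0·0+-14·1+-7·1 ≡ 1  ⇒  (a,b)_2 = -1.
v=∞: -113883 < 0 and 22330 > 0  ⇒  (a,b)_∞ = +1.
|Ram(-113883, 22330)| = 4, even; anisotropic at {2, 5, 7, 29}.

[2, 5, 7, 29]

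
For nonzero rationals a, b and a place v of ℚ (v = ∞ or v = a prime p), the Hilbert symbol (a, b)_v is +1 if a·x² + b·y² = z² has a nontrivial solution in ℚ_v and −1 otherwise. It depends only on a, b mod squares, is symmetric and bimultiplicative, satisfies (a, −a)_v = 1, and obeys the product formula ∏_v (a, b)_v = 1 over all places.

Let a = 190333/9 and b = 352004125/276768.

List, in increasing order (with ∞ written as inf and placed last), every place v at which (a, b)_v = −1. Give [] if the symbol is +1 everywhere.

[2, 5]

Mod squares: a ≡ 13, b ≡ 170. Check v ∈ {∞, 2, 3, 5, 11, 13, 17, 31, 37}.
v=3: a=3^-2·(≡1), b=3^-2·(≡2) mod 3; (1|3)=+1, (2|3)=-1; (−1)^{-2·-2·1}·(+1)^-2·(-1)^-2 = +1.
v=31: a=31^0·(≡13), b=31^-2·(≡13) mod 31; (13|31)=-1, (13|31)=-1; (−1)^{0·-2·15}·(-1)^-2·(-1)^0 = +1.
v=∞: 13 > 0 and 170 > 0  ⇒  (a,b)_∞ = +1.
v=37: a=37^0·(≡17), b=37^2·(≡20) mod 37; (17|37)=-1, (20|37)=-1; (−1)^{0·2·18}·(-1)^2·(-1)^0 = +1.
v=11: a=11^4·(≡10), b=11^2·(≡4) mod 11; (10|11)=-1, (4|11)=+1; (−1)^{4·2·5}·(-1)^2·(+1)^4 = +1.
v=5: a=5^0·(≡2), b=5^3·(≡1) mod 5; (2|5)=-1, (1|5)=+1; (−1)^{0·3·2}·(-1)^3·(+1)^0 = -1.
v=17: a=17^0·(≡2), b=17^1·(≡5) mod 17; (2|17)=+1, (5|17)=-1; (−1)^{0·1·8}·(+1)^1·(-1)^0 = +1.
v=2: v_2(a)=0, v_2(b)=-5; units ≡ 5, 5 (mod 8); ε·ε+αω+βω = 0·0+0·1+-5·1 ≡ 1  ⇒  (a,b)_2 = -1.
v=13: a=13^1·(≡9), b=13^0·(≡4) mod 13; (9|13)=+1, (4|13)=+1; (−1)^{1·0·6}·(+1)^0·(+1)^1 = +1.
|Ram(13, 170)| = 2, even; anisotropic at {2, 5}.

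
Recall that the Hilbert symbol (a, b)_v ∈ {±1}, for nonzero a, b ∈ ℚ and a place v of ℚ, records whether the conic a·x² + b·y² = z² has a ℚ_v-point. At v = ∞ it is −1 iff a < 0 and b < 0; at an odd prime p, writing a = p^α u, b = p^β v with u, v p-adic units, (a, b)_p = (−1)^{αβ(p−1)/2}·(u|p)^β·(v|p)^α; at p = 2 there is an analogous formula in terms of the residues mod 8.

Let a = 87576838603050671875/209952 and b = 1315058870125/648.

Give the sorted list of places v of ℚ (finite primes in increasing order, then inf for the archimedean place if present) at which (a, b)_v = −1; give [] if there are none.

Mod squares: a ≡ 806, b ≡ 17744090. Check v ∈ {∞, 2, 3, 5, 7, 11, 13, 17, 31, 37}.
v=31: a=31^1·(≡3), b=31^1·(≡17) mod 31; (3|31)=-1, (17|31)=-1; (−1)^{1·1·15}·(-1)^1·(-1)^1 = -1.
v=11: a=11^4·(≡4), b=11^2·(≡9) mod 11; (4|11)=+1, (9|11)=+1; (−1)^{4·2·5}·(+1)^2·(+1)^4 = +1.
v=17: a=17^2·(≡11), b=17^1·(≡2) mod 17; (11|17)=-1, (2|17)=+1; (−1)^{2·1·8}·(-1)^1·(+1)^2 = -1.
v=37: a=37^2·(≡6), b=37^1·(≡2) mod 37; (6|37)=-1, (2|37)=-1; (−1)^{2·1·18}·(-1)^1·(-1)^2 = -1.
v=7: a=7^4·(≡2), b=7^3·(≡2) mod 7; (2|7)=+1, (2|7)=+1; (−1)^{4·3·3}·(+1)^3·(+1)^4 = +1.
v=3: a=3^-8·(≡2), b=3^-4·(≡2) mod 3; (2|3)=-1, (2|3)=-1; (−1)^{-8·-4·1}·(-1)^-4·(-1)^-8 = +1.
v=∞: 806 > 0 and 17744090 > 0  ⇒  (a,b)_∞ = +1.
v=13: a=13^1·(≡9), b=13^1·(≡2) mod 13; (9|13)=+1, (2|13)=-1; (−1)^{1·1·6}·(+1)^1·(-1)^1 = -1.
v=2: v_2(a)=-5, v_2(b)=-3; units ≡ 3, 5 (mod 8); ε·ε+αω+βω = 1·0+-5·1+-3·1 ≡ 0  ⇒  (a,b)_2 = +1.
v=5: a=5^6·(≡4), b=5^3·(≡2) mod 5; (4|5)=+1, (2|5)=-1; (−1)^{6·3·2}·(+1)^3·(-1)^6 = +1.
(806, 17744090 / ℚ) ramifies at {13, 17, 31, 37}: a division algebra.

[13, 17, 31, 37]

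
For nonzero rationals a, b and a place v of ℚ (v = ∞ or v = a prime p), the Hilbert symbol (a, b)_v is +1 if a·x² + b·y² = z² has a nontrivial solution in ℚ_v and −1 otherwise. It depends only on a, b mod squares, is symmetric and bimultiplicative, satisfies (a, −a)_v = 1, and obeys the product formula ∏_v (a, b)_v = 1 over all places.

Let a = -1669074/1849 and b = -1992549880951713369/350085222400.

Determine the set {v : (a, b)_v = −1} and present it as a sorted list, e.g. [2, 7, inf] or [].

Mod squares: a ≡ -114, b ≡ -209. Check v ∈ {∞, 2, 3, 5, 11, 13, 19, 43}.
v=19: a=19^1·(≡8), b=19^3·(≡14) mod 19; (8|19)=-1, (14|19)=-1; (−1)^{1·3·9}·(-1)^3·(-1)^1 = -1.
v=11: a=11^4·(≡7), b=11^9·(≡5) mod 11; (7|11)=-1, (5|11)=+1; (−1)^{4·9·5}·(-1)^9·(+1)^4 = -1.
v=2: v_2(a)=1, v_2(b)=-12; units ≡ 7, 7 (mod 8); ε·ε+αω+βω = 1·1+1·0+-12·0 ≡ 1  ⇒  (a,b)_2 = -1.
v=13: a=13^0·(≡3), b=13^2·(≡10) mod 13; (3|13)=+1, (10|13)=+1; (−1)^{0·2·6}·(+1)^2·(+1)^0 = +1.
v=∞: -114 < 0 and -209 < 0  ⇒  (a,b)_∞ = -1.
v=3: a=3^1·(≡1), b=3^6·(≡1) mod 3; (1|3)=+1, (1|3)=+1; (−1)^{1·6·1}·(+1)^6·(+1)^1 = +1.
v=5: a=5^0·(≡4), b=5^-2·(≡1) mod 5; (4|5)=+1, (1|5)=+1; (−1)^{0·-2·2}·(+1)^-2·(+1)^0 = +1.
v=43: a=43^-2·(≡14), b=43^-4·(≡9) mod 43; (14|43)=+1, (9|43)=+1; (−1)^{-2·-4·21}·(+1)^-4·(+1)^-2 = +1.
(-114, -209 / ℚ) ramifies at {2, 11, 19, ∞}: a division algebra.

[2, 11, 19, inf]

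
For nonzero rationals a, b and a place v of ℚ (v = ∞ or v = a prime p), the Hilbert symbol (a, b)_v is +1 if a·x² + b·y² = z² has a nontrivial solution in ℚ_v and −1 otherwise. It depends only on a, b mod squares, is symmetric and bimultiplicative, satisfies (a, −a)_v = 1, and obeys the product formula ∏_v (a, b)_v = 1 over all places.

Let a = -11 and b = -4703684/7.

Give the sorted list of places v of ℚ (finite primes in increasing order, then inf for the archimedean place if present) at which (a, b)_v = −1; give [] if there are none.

(a, b) ≡ (-11, -8231447) mod (ℚ^×)²; places V = {2, 7, 11, 23, 29, 41, 43, ∞}.
(a,b)_23: α=0, u≡12; β=1, v≡11 (mod 23); (12|23)=+1, (11|23)=-1; sign (−1)^0·+1^1·-1^0 = +1.
(a,b)_29: α=0, u≡18; β=1, v≡25 (mod 29); (18|29)=-1, (25|29)=+1; sign (−1)^0·-1^1·+1^0 = -1.
(a,b)_11: α=1, u≡10; β=0, v≡10 (mod 11); (10|11)=-1, (10|11)=-1; sign (−1)^0·-1^0·-1^1 = -1.
(a,b)_7: α=0, u≡3; β=-1, v≡1 (mod 7); (3|7)=-1, (1|7)=+1; sign (−1)^0·-1^-1·+1^0 = -1.
(a,b)_43: α=0, u≡32; β=1, v≡19 (mod 43); (32|43)=-1, (19|43)=-1; sign (−1)^0·-1^1·-1^0 = -1.
(a,b)_∞: sgn(-11)=−, sgn(-8231447)=−, so -1.
(a,b)_41: α=0, u≡30; β=1, v≡5 (mod 41); (30|41)=-1, (5|41)=+1; sign (−1)^0·-1^1·+1^0 = -1.
(a,b)_2: α=0, β=2; u≡5, v≡1 (mod 8); ε(u)ε(v)=0·0, αω(v)=0·0, βω(u)=2·1; sum ≡ 0  ⇒  +1.
Ram(-11, -8231447) = {7, 11, 29, 41, 43, ∞}; no ℚ_7-point on the conic.

[7, 11, 29, 41, 43, inf]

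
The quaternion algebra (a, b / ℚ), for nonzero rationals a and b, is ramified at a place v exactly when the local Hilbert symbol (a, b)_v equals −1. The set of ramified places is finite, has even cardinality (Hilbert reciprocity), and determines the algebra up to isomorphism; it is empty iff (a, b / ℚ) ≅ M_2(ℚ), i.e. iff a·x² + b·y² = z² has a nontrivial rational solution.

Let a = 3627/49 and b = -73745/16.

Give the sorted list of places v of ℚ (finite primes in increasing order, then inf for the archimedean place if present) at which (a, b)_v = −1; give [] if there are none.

[2, 5]

(a, b) ≡ (403, -1505) mod (ℚ^×)²; places V = {2, 3, 5, 7, 13, 31, 43, ∞}.
(a,b)_31: α=1, u≡22; β=0, v≡8 (mod 31); (22|31)=-1, (8|31)=+1; sign (−1)^0·-1^0·+1^1 = +1.
(a,b)_7: α=-2, u≡1; β=3, v≡1 (mod 7); (1|7)=+1, (1|7)=+1; sign (−1)^0·+1^3·+1^-2 = +1.
(a,b)_13: α=1, u≡11; β=0, v≡10 (mod 13); (11|13)=-1, (10|13)=+1; sign (−1)^0·-1^0·+1^1 = +1.
(a,b)_3: α=2, u≡1; β=0, v≡1 (mod 3); (1|3)=+1, (1|3)=+1; sign (−1)^0·+1^0·+1^2 = +1.
(a,b)_43: α=0, u≡24; β=1, v≡3 (mod 43); (24|43)=+1, (3|43)=-1; sign (−1)^0·+1^1·-1^0 = +1.
(a,b)_2: α=0, β=-4; u≡3, v≡7 (mod 8); ε(u)ε(v)=1·1, αω(v)=0·0, βω(u)=-4·1; sum ≡ 1  ⇒  -1.
(a,b)_5: α=0, u≡3; β=1, v≡1 (mod 5); (3|5)=-1, (1|5)=+1; sign (−1)^0·-1^1·+1^0 = -1.
(a,b)_∞: sgn(403)=+, sgn(-1505)=−, so +1.
Ram(403, -1505) = {2, 5}; no ℚ_2-point on the conic.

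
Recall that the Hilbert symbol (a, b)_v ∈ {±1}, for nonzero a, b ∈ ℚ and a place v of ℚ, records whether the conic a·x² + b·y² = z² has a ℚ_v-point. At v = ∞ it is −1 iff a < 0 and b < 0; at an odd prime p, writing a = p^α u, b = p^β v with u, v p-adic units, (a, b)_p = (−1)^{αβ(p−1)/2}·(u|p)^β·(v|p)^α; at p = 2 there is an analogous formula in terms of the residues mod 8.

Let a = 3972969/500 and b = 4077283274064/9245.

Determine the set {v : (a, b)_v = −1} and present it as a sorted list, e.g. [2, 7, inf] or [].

Mod squares: a ≡ 5005, b ≡ 1105. Check v ∈ {∞, 2, 3, 5, 7, 11, 13, 17, 43}.
v=43: a=43^0·(≡1), b=43^-2·(≡37) mod 43; (1|43)=+1, (37|43)=-1; (−1)^{0·-2·21}·(+1)^-2·(-1)^0 = +1.
v=11: a=11^1·(≡1), b=11^2·(≡5) mod 11; (1|11)=+1, (5|11)=+1; (−1)^{1·2·5}·(+1)^2·(+1)^1 = +1.
v=17: a=17^0·(≡5), b=17^1·(≡11) mod 17; (5|17)=-1, (11|17)=-1; (−1)^{0·1·8}·(-1)^1·(-1)^0 = -1.
v=2: v_2(a)=-2, v_2(b)=4; units ≡ 5, 1 (mod 8); ε·ε+αω+βω = 0·0+-2·0+4·1 ≡ 0  ⇒  (a,b)_2 = +1.
v=7: a=7^3·(≡4), b=7^6·(≡3) mod 7; (4|7)=+1, (3|7)=-1; (−1)^{3·6·3}·(+1)^6·(-1)^3 = -1.
v=13: a=13^1·(≡8), b=13^1·(≡6) mod 13; (8|13)=-1, (6|13)=-1; (−1)^{1·1·6}·(-1)^1·(-1)^1 = +1.
v=∞: 5005 > 0 and 1105 > 0  ⇒  (a,b)_∞ = +1.
v=5: a=5^-3·(≡1), b=5^-1·(≡1) mod 5; (1|5)=+1, (1|5)=+1; (−1)^{-3·-1·2}·(+1)^-1·(+1)^-3 = +1.
v=3: a=3^4·(≡1), b=3^4·(≡1) mod 3; (1|3)=+1, (1|3)=+1; (−1)^{4·4·1}·(+1)^4·(+1)^4 = +1.
Ram(5005, 1105) = {7, 17}; no ℚ_7-point on the conic.

[7, 17]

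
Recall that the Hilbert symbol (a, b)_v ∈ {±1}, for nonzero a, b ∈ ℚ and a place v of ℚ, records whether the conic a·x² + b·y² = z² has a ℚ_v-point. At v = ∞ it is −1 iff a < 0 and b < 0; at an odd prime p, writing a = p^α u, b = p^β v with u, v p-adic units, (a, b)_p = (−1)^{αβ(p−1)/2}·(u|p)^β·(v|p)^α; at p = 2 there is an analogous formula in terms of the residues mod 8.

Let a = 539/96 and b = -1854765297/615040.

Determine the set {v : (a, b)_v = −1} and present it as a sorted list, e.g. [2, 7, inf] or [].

[2, 3]

(a, b) ≡ (66, -330) mod (ℚ^×)²; places V = {2, 3, 5, 7, 11, 17, 31, ∞}.
(a,b)_5: α=0, u≡4; β=-1, v≡1 (mod 5); (4|5)=+1, (1|5)=+1; sign (−1)^0·+1^-1·+1^0 = +1.
(a,b)_17: α=0, u≡15; β=2, v≡11 (mod 17); (15|17)=+1, (11|17)=-1; sign (−1)^0·+1^2·-1^0 = +1.
(a,b)_∞: sgn(66)=+, sgn(-330)=−, so +1.
(a,b)_2: α=-5, β=-7; u≡1, v≡3 (mod 8); ε(u)ε(v)=0·1, αω(v)=-5·1, βω(u)=-7·0; sum ≡ 1  ⇒  -1.
(a,b)_31: α=0, u≡4; β=-2, v≡13 (mod 31); (4|31)=+1, (13|31)=-1; sign (−1)^0·+1^-2·-1^0 = +1.
(a,b)_11: α=1, u≡2; β=1, v≡3 (mod 11); (2|11)=-1, (3|11)=+1; sign (−1)^1·-1^1·+1^1 = +1.
(a,b)_7: α=2, u≡5; β=4, v≡5 (mod 7); (5|7)=-1, (5|7)=-1; sign (−1)^0·-1^4·-1^2 = +1.
(a,b)_3: α=-1, u≡1; β=5, v≡1 (mod 3); (1|3)=+1, (1|3)=+1; sign (−1)^1·+1^5·+1^-1 = -1.
|Ram(66, -330)| = 2, even; anisotropic at {2, 3}.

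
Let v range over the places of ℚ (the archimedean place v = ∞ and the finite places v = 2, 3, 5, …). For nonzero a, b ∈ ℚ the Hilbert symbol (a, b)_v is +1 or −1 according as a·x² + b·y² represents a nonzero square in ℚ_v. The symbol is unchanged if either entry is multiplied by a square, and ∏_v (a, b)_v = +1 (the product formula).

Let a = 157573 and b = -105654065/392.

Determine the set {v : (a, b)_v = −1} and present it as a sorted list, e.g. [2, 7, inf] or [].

(a, b) ≡ (157573, -2530) mod (ℚ^×)²; places V = {2, 5, 7, 11, 13, 17, 23, 31, ∞}.
(a,b)_31: α=1, u≡30; β=0, v≡30 (mod 31); (30|31)=-1, (30|31)=-1; sign (−1)^0·-1^0·-1^1 = -1.
(a,b)_2: α=0, β=-3; u≡5, v≡7 (mod 8); ε(u)ε(v)=0·1, αω(v)=0·0, βω(u)=-3·1; sum ≡ 1  ⇒  -1.
(a,b)_17: α=1, u≡4; β=4, v≡10 (mod 17); (4|17)=+1, (10|17)=-1; sign (−1)^0·+1^4·-1^1 = -1.
(a,b)_7: α=0, u≡3; β=-2, v≡1 (mod 7); (3|7)=-1, (1|7)=+1; sign (−1)^0·-1^-2·+1^0 = +1.
(a,b)_5: α=0, u≡3; β=1, v≡1 (mod 5); (3|5)=-1, (1|5)=+1; sign (−1)^0·-1^1·+1^0 = -1.
(a,b)_13: α=1, u≡5; β=0, v≡8 (mod 13); (5|13)=-1, (8|13)=-1; sign (−1)^0·-1^0·-1^1 = -1.
(a,b)_∞: sgn(157573)=+, sgn(-2530)=−, so +1.
(a,b)_11: α=0, u≡9; β=1, v≡3 (mod 11); (9|11)=+1, (3|11)=+1; sign (−1)^0·+1^1·+1^0 = +1.
(a,b)_23: α=1, u≡20; β=1, v≡20 (mod 23); (20|23)=-1, (20|23)=-1; sign (−1)^1·-1^1·-1^1 = -1.
Ram(157573, -2530) = {2, 5, 13, 17, 23, 31}; no ℚ_2-point on the conic.

[2, 5, 13, 17, 23, 31]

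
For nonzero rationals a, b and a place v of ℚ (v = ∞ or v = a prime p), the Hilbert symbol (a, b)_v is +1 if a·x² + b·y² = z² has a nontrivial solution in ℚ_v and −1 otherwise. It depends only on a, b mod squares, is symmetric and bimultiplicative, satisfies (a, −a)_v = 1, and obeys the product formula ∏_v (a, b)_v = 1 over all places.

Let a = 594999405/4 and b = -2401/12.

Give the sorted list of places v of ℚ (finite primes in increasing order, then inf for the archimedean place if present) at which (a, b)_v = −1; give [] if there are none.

(a, b) ≡ (1349205, -3) mod (ℚ^×)²; places V = {2, 3, 5, 7, 11, 13, 17, 37, ∞}.
(a,b)_3: α=3, u≡2; β=-1, v≡2 (mod 3); (2|3)=-1, (2|3)=-1; sign (−1)^1·-1^-1·-1^3 = -1.
(a,b)_11: α=1, u≡4; β=0, v≡8 (mod 11); (4|11)=+1, (8|11)=-1; sign (−1)^0·+1^0·-1^1 = -1.
(a,b)_13: α=1, u≡5; β=0, v≡9 (mod 13); (5|13)=-1, (9|13)=+1; sign (−1)^0·-1^0·+1^1 = +1.
(a,b)_37: α=1, u≡22; β=0, v≡25 (mod 37); (22|37)=-1, (25|37)=+1; sign (−1)^0·-1^0·+1^1 = +1.
(a,b)_∞: sgn(1349205)=+, sgn(-3)=−, so +1.
(a,b)_7: α=2, u≡2; β=4, v≡4 (mod 7); (2|7)=+1, (4|7)=+1; sign (−1)^0·+1^4·+1^2 = +1.
(a,b)_17: α=1, u≡2; β=0, v≡11 (mod 17); (2|17)=+1, (11|17)=-1; sign (−1)^0·+1^0·-1^1 = -1.
(a,b)_5: α=1, u≡4; β=0, v≡2 (mod 5); (4|5)=+1, (2|5)=-1; sign (−1)^0·+1^0·-1^1 = -1.
(a,b)_2: α=-2, β=-2; u≡5, v≡5 (mod 8); ε(u)ε(v)=0·0, αω(v)=-2·1, βω(u)=-2·1; sum ≡ 0  ⇒  +1.
(1349205, -3 / ℚ) ramifies at {3, 5, 11, 17}: a division algebra.

[3, 5, 11, 17]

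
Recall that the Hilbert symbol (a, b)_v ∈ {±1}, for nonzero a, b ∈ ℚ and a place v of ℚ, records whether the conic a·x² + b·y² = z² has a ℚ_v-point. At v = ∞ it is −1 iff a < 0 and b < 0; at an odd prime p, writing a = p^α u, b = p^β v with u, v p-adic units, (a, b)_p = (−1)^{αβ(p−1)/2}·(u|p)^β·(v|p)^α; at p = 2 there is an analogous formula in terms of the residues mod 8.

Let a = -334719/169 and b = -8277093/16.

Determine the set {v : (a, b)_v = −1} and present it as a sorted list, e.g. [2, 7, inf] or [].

Mod squares: a ≡ -759, b ≡ -957. Check v ∈ {∞, 2, 3, 7, 11, 13, 23, 29, 31}.
v=13: a=13^-2·(≡5), b=13^0·(≡11) mod 13; (5|13)=-1, (11|13)=-1; (−1)^{-2·0·6}·(-1)^0·(-1)^-2 = +1.
v=11: a=11^1·(≡2), b=11^1·(≡5) mod 11; (2|11)=-1, (5|11)=+1; (−1)^{1·1·5}·(-1)^1·(+1)^1 = +1.
v=7: a=7^2·(≡1), b=7^0·(≡4) mod 7; (1|7)=+1, (4|7)=+1; (−1)^{2·0·3}·(+1)^0·(+1)^2 = +1.
v=∞: -759 < 0 and -957 < 0  ⇒  (a,b)_∞ = -1.
v=31: a=31^0·(≡8), b=31^2·(≡10) mod 31; (8|31)=+1, (10|31)=+1; (−1)^{0·2·15}·(+1)^2·(+1)^0 = +1.
v=29: a=29^0·(≡6), b=29^1·(≡20) mod 29; (6|29)=+1, (20|29)=+1; (−1)^{0·1·14}·(+1)^1·(+1)^0 = +1.
v=2: v_2(a)=0, v_2(b)=-4; units ≡ 1, 3 (mod 8); ε·ε+αω+βω = 0·1+0·1+-4·0 ≡ 0  ⇒  (a,b)_2 = +1.
v=3: a=3^3·(≡2), b=3^3·(≡2) mod 3; (2|3)=-1, (2|3)=-1; (−1)^{3·3·1}·(-1)^3·(-1)^3 = -1.
v=23: a=23^1·(≡18), b=23^0·(≡2) mod 23; (18|23)=+1, (2|23)=+1; (−1)^{1·0·11}·(+1)^0·(+1)^1 = +1.
(-759, -957 / ℚ) ramifies at {3, ∞}: a division algebra.

[3, inf]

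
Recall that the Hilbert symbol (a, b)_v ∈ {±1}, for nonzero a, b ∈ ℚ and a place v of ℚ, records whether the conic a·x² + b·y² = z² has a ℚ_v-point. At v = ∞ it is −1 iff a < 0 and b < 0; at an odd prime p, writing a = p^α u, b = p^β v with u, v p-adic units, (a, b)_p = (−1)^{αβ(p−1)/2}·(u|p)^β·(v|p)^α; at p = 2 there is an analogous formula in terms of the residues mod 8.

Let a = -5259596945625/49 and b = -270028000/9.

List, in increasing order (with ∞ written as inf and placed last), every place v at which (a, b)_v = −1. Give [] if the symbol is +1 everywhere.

[5, 11, 17, inf]

(a, b) ≡ (-3553, -1870) mod (ℚ^×)²; places V = {2, 3, 5, 7, 11, 17, 19, ∞}.
(a,b)_2: α=0, β=5; u≡7, v≡1 (mod 8); ε(u)ε(v)=1·0, αω(v)=0·0, βω(u)=5·0; sum ≡ 0  ⇒  +1.
(a,b)_7: α=-2, u≡6; β=0, v≡5 (mod 7); (6|7)=-1, (5|7)=-1; sign (−1)^0·-1^0·-1^-2 = +1.
(a,b)_11: α=1, u≡6; β=1, v≡2 (mod 11); (6|11)=-1, (2|11)=-1; sign (−1)^1·-1^1·-1^1 = -1.
(a,b)_3: α=8, u≡2; β=-2, v≡2 (mod 3); (2|3)=-1, (2|3)=-1; sign (−1)^0·-1^-2·-1^8 = +1.
(a,b)_17: α=1, u≡6; β=1, v≡2 (mod 17); (6|17)=-1, (2|17)=+1; sign (−1)^0·-1^1·+1^1 = -1.
(a,b)_19: α=3, u≡14; β=2, v≡16 (mod 19); (14|19)=-1, (16|19)=+1; sign (−1)^0·-1^2·+1^3 = +1.
(a,b)_5: α=4, u≡3; β=3, v≡4 (mod 5); (3|5)=-1, (4|5)=+1; sign (−1)^0·-1^3·+1^4 = -1.
(a,b)_∞: sgn(-3553)=−, sgn(-1870)=−, so -1.
(-3553, -1870 / ℚ) ramifies at {5, 11, 17, ∞}: a division algebra.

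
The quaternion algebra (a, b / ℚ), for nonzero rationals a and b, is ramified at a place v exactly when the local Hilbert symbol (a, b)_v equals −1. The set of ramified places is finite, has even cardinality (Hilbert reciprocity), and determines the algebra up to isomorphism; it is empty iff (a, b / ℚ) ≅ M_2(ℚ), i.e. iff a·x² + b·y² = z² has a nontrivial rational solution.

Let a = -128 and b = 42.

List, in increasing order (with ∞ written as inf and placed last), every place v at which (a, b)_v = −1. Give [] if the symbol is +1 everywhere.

Mod squares: a ≡ -2, b ≡ 42. Check v ∈ {∞, 2, 3, 7}.
v=∞: -2 < 0 and 42 > 0  ⇒  (a,b)_∞ = +1.
v=2: v_2(a)=7, v_2(b)=1; units ≡ 7, 5 (mod 8); ε·ε+αω+βω = 1·0+7·1+1·0 ≡ 1  ⇒  (a,b)_2 = -1.
v=7: a=7^0·(≡5), b=7^1·(≡6) mod 7; (5|7)=-1, (6|7)=-1; (−1)^{0·1·3}·(-1)^1·(-1)^0 = -1.
v=3: a=3^0·(≡1), b=3^1·(≡2) mod 3; (1|3)=+1, (2|3)=-1; (−1)^{0·1·1}·(+1)^1·(-1)^0 = +1.
|Ram(-2, 42)| = 2, even; anisotropic at {2, 7}.

[2, 7]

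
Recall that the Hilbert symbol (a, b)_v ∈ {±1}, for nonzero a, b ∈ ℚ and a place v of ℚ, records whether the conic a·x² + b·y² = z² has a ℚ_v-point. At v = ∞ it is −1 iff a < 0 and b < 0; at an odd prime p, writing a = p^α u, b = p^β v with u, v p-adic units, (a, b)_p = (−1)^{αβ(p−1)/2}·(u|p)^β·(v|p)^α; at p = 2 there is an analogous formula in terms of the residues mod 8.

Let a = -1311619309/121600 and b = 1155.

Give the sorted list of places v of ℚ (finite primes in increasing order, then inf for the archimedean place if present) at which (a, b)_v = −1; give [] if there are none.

[3, 19]

Mod squares: a ≡ -24871, b ≡ 1155. Check v ∈ {∞, 2, 3, 5, 7, 11, 13, 17, 19}.
v=19: a=19^-1·(≡14), b=19^0·(≡15) mod 19; (14|19)=-1, (15|19)=-1; (−1)^{-1·0·9}·(-1)^0·(-1)^-1 = -1.
v=17: a=17^1·(≡2), b=17^0·(≡16) mod 17; (2|17)=+1, (16|17)=+1; (−1)^{1·0·8}·(+1)^0·(+1)^1 = +1.
v=∞: -24871 < 0 and 1155 > 0  ⇒  (a,b)_∞ = +1.
v=13: a=13^2·(≡11), b=13^0·(≡11) mod 13; (11|13)=-1, (11|13)=-1; (−1)^{2·0·6}·(-1)^0·(-1)^2 = +1.
v=3: a=3^0·(≡2), b=3^1·(≡1) mod 3; (2|3)=-1, (1|3)=+1; (−1)^{0·1·1}·(-1)^1·(+1)^0 = -1.
v=11: a=11^3·(≡3), b=11^1·(≡6) mod 11; (3|11)=+1, (6|11)=-1; (−1)^{3·1·5}·(+1)^1·(-1)^3 = +1.
v=7: a=7^3·(≡6), b=7^1·(≡4) mod 7; (6|7)=-1, (4|7)=+1; (−1)^{3·1·3}·(-1)^1·(+1)^3 = +1.
v=2: v_2(a)=-8, v_2(b)=0; units ≡ 1, 3 (mod 8); ε·ε+αω+βω = 0·1+-8·1+0·0 ≡ 0  ⇒  (a,b)_2 = +1.
v=5: a=5^-2·(≡4), b=5^1·(≡1) mod 5; (4|5)=+1, (1|5)=+1; (−1)^{-2·1·2}·(+1)^1·(+1)^-2 = +1.
|Ram(-24871, 1155)| = 2, even; anisotropic at {3, 19}.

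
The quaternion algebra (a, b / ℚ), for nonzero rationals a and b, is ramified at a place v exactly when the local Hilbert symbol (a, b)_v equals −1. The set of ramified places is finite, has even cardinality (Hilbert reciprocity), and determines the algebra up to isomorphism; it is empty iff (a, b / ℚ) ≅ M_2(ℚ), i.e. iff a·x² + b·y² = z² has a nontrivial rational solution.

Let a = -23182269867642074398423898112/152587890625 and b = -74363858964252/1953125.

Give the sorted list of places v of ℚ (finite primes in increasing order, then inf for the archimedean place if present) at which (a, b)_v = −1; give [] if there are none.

(a, b) ≡ (-102, -692835) mod (ℚ^×)²; places V = {2, 3, 5, 11, 13, 17, 19, ∞}.
(a,b)_∞: sgn(-102)=−, sgn(-692835)=−, so -1.
(a,b)_19: α=0, u≡8; β=1, v≡18 (mod 19); (8|19)=-1, (18|19)=-1; sign (−1)^0·-1^1·-1^0 = -1.
(a,b)_13: α=8, u≡5; β=3, v≡8 (mod 13); (5|13)=-1, (8|13)=-1; sign (−1)^0·-1^3·-1^8 = -1.
(a,b)_17: α=3, u≡14; β=1, v≡6 (mod 17); (14|17)=-1, (6|17)=-1; sign (−1)^0·-1^1·-1^3 = +1.
(a,b)_11: α=6, u≡2; β=3, v≡3 (mod 11); (2|11)=-1, (3|11)=+1; sign (−1)^0·-1^3·+1^6 = -1.
(a,b)_5: α=-16, u≡3; β=-9, v≡3 (mod 5); (3|5)=-1, (3|5)=-1; sign (−1)^0·-1^-9·-1^-16 = -1.
(a,b)_2: α=11, β=2; u≡5, v≡5 (mod 8); ε(u)ε(v)=0·0, αω(v)=11·1, βω(u)=2·1; sum ≡ 1  ⇒  -1.
(a,b)_3: α=13, u≡2; β=9, v≡1 (mod 3); (2|3)=-1, (1|3)=+1; sign (−1)^1·-1^9·+1^13 = +1.
(-102, -692835 / ℚ) ramifies at {2, 5, 11, 13, 19, ∞}: a division algebra.

[2, 5, 11, 13, 19, inf]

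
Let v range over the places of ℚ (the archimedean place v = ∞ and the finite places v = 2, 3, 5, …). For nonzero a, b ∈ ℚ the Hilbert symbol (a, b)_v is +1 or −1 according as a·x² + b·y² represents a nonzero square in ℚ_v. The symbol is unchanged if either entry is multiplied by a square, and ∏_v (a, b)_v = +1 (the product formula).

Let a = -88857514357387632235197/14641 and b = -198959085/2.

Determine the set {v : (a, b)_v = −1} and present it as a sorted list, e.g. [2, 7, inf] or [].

[5, inf]

(a, b) ≡ (-53, -4912570) mod (ℚ^×)²; places V = {2, 3, 5, 7, 11, 13, 23, 31, 53, ∞}.
(a,b)_53: α=3, u≡42; β=1, v≡49 (mod 53); (42|53)=+1, (49|53)=+1; sign (−1)^0·+1^1·+1^3 = +1.
(a,b)_11: α=-4, u≡6; β=0, v≡8 (mod 11); (6|11)=-1, (8|11)=-1; sign (−1)^0·-1^0·-1^-4 = +1.
(a,b)_2: α=0, β=-1; u≡3, v≡3 (mod 8); ε(u)ε(v)=1·1, αω(v)=0·1, βω(u)=-1·1; sum ≡ 0  ⇒  +1.
(a,b)_31: α=2, u≡4; β=1, v≡25 (mod 31); (4|31)=+1, (25|31)=+1; sign (−1)^0·+1^1·+1^2 = +1.
(a,b)_7: α=6, u≡6; β=0, v≡2 (mod 7); (6|7)=-1, (2|7)=+1; sign (−1)^0·-1^0·+1^6 = +1.
(a,b)_13: α=2, u≡4; β=1, v≡2 (mod 13); (4|13)=+1, (2|13)=-1; sign (−1)^0·+1^1·-1^2 = +1.
(a,b)_3: α=10, u≡1; β=4, v≡2 (mod 3); (1|3)=+1, (2|3)=-1; sign (−1)^0·+1^4·-1^10 = +1.
(a,b)_∞: sgn(-53)=−, sgn(-4912570)=−, so -1.
(a,b)_23: α=2, u≡3; β=1, v≡10 (mod 23); (3|23)=+1, (10|23)=-1; sign (−1)^0·+1^1·-1^2 = +1.
(a,b)_5: α=0, u≡3; β=1, v≡4 (mod 5); (3|5)=-1, (4|5)=+1; sign (−1)^0·-1^1·+1^0 = -1.
|Ram(-53, -4912570)| = 2, even; anisotropic at {5, ∞}.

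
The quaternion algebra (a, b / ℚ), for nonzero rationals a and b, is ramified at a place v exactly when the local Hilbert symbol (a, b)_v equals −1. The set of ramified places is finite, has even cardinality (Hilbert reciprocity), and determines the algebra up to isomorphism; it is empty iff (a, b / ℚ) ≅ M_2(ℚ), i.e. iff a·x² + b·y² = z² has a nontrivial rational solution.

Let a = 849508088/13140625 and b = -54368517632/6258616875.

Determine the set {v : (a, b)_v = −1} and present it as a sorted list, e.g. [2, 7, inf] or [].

(a, b) ≡ (4862, -14586) mod (ℚ^×)²; places V = {2, 3, 5, 7, 11, 13, 17, 19, 29, ∞}.
(a,b)_19: α=2, u≡6; β=2, v≡4 (mod 19); (6|19)=+1, (4|19)=+1; sign (−1)^0·+1^2·+1^2 = +1.
(a,b)_17: α=1, u≡11; β=1, v≡9 (mod 17); (11|17)=-1, (9|17)=+1; sign (−1)^0·-1^1·+1^1 = -1.
(a,b)_∞: sgn(4862)=+, sgn(-14586)=−, so +1.
(a,b)_7: α=0, u≡2; β=-2, v≡4 (mod 7); (2|7)=+1, (4|7)=+1; sign (−1)^0·+1^-2·+1^0 = +1.
(a,b)_5: α=-6, u≡3; β=-4, v≡4 (mod 5); (3|5)=-1, (4|5)=+1; sign (−1)^0·-1^-4·+1^-6 = +1.
(a,b)_11: α=3, u≡2; β=3, v≡9 (mod 11); (2|11)=-1, (9|11)=+1; sign (−1)^1·-1^3·+1^3 = +1.
(a,b)_29: α=-2, u≡8; β=-2, v≡13 (mod 29); (8|29)=-1, (13|29)=+1; sign (−1)^0·-1^-2·+1^-2 = +1.
(a,b)_3: α=0, u≡2; β=-5, v≡1 (mod 3); (2|3)=-1, (1|3)=+1; sign (−1)^0·-1^-5·+1^0 = -1.
(a,b)_13: α=1, u≡10; β=1, v≡10 (mod 13); (10|13)=+1, (10|13)=+1; sign (−1)^0·+1^1·+1^1 = +1.
(a,b)_2: α=3, β=9; u≡7, v≡3 (mod 8); ε(u)ε(v)=1·1, αω(v)=3·1, βω(u)=9·0; sum ≡ 0  ⇒  +1.
Ram(4862, -14586) = {3, 17}; no ℚ_3-point on the conic.

[3, 17]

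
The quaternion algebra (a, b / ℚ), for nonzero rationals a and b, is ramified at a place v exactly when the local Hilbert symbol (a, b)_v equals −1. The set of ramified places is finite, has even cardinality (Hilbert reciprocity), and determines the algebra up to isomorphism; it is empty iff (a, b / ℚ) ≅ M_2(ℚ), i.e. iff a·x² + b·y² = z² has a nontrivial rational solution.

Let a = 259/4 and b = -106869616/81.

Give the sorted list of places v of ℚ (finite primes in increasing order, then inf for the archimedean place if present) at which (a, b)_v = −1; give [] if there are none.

(a, b) ≡ (259, -4879) mod (ℚ^×)²; places V = {2, 3, 7, 17, 37, 41, ∞}.
(a,b)_17: α=0, u≡1; β=1, v≡13 (mod 17); (1|17)=+1, (13|17)=+1; sign (−1)^0·+1^1·+1^0 = +1.
(a,b)_37: α=1, u≡11; β=2, v≡22 (mod 37); (11|37)=+1, (22|37)=-1; sign (−1)^0·+1^2·-1^1 = -1.
(a,b)_2: α=-2, β=4; u≡3, v≡1 (mod 8); ε(u)ε(v)=1·0, αω(v)=-2·0, βω(u)=4·1; sum ≡ 0  ⇒  +1.
(a,b)_41: α=0, u≡34; β=1, v≡1 (mod 41); (34|41)=-1, (1|41)=+1; sign (−1)^0·-1^1·+1^0 = -1.
(a,b)_∞: sgn(259)=+, sgn(-4879)=−, so +1.
(a,b)_3: α=0, u≡1; β=-4, v≡2 (mod 3); (1|3)=+1, (2|3)=-1; sign (−1)^0·+1^-4·-1^0 = +1.
(a,b)_7: α=1, u≡4; β=1, v≡6 (mod 7); (4|7)=+1, (6|7)=-1; sign (−1)^1·+1^1·-1^1 = +1.
Ram(259, -4879) = {37, 41}; no ℚ_37-point on the conic.

[37, 41]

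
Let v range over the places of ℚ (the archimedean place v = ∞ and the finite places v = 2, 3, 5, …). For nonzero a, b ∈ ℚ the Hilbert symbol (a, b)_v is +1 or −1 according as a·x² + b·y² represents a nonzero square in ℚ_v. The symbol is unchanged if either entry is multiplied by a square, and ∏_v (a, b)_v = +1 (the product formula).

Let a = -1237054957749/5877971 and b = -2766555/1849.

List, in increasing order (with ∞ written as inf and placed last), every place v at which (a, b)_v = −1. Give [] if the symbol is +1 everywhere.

[3, inf]

Mod squares: a ≡ -23199, b ≡ -3795. Check v ∈ {∞, 2, 3, 5, 11, 13, 17, 19, 23, 37, 43}.
v=11: a=11^-1·(≡9), b=11^1·(≡10) mod 11; (9|11)=+1, (10|11)=-1; (−1)^{-1·1·5}·(+1)^1·(-1)^-1 = +1.
v=37: a=37^1·(≡20), b=37^0·(≡28) mod 37; (20|37)=-1, (28|37)=+1; (−1)^{1·0·18}·(-1)^0·(+1)^1 = +1.
v=13: a=13^2·(≡7), b=13^0·(≡9) mod 13; (7|13)=-1, (9|13)=+1; (−1)^{2·0·6}·(-1)^0·(+1)^2 = +1.
v=3: a=3^9·(≡1), b=3^7·(≡1) mod 3; (1|3)=+1, (1|3)=+1; (−1)^{9·7·1}·(+1)^7·(+1)^9 = -1.
v=19: a=19^1·(≡3), b=19^0·(≡9) mod 19; (3|19)=-1, (9|19)=+1; (−1)^{1·0·9}·(-1)^0·(+1)^1 = +1.
v=43: a=43^-2·(≡38), b=43^-2·(≡22) mod 43; (38|43)=+1, (22|43)=-1; (−1)^{-2·-2·21}·(+1)^-2·(-1)^-2 = +1.
v=17: a=17^-2·(≡7), b=17^0·(≡15) mod 17; (7|17)=-1, (15|17)=+1; (−1)^{-2·0·8}·(-1)^0·(+1)^-2 = +1.
v=2: v_2(a)=0, v_2(b)=0; units ≡ 1, 5 (mod 8); ε·ε+αω+βω = 0·0+0·1+0·0 ≡ 0  ⇒  (a,b)_2 = +1.
v=23: a=23^2·(≡9), b=23^1·(≡21) mod 23; (9|23)=+1, (21|23)=-1; (−1)^{2·1·11}·(+1)^1·(-1)^2 = +1.
v=∞: -23199 < 0 and -3795 < 0  ⇒  (a,b)_∞ = -1.
v=5: a=5^0·(≡1), b=5^1·(≡1) mod 5; (1|5)=+1, (1|5)=+1; (−1)^{0·1·2}·(+1)^1·(+1)^0 = +1.
(-23199, -3795 / ℚ) ramifies at {3, ∞}: a division algebra.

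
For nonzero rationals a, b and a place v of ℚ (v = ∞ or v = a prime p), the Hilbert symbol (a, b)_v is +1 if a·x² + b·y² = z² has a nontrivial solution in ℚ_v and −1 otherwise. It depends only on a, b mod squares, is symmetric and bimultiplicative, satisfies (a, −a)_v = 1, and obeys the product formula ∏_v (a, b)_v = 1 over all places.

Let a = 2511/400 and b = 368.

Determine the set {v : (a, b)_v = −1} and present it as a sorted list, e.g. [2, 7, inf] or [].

Mod squares: a ≡ 31, b ≡ 23. Check v ∈ {∞, 2, 3, 5, 23, 31}.
v=2: v_2(a)=-4, v_2(b)=4; units ≡ 7, 7 (mod 8); ε·ε+αω+βω = 1·1+-4·0+4·0 ≡ 1  ⇒  (a,b)_2 = -1.
v=3: a=3^4·(≡1), b=3^0·(≡2) mod 3; (1|3)=+1, (2|3)=-1; (−1)^{4·0·1}·(+1)^0·(-1)^4 = +1.
v=23: a=23^0·(≡3), b=23^1·(≡16) mod 23; (3|23)=+1, (16|23)=+1; (−1)^{0·1·11}·(+1)^1·(+1)^0 = +1.
v=∞: 31 > 0 and 23 > 0  ⇒  (a,b)_∞ = +1.
v=31: a=31^1·(≡4), b=31^0·(≡27) mod 31; (4|31)=+1, (27|31)=-1; (−1)^{1·0·15}·(+1)^0·(-1)^1 = -1.
v=5: a=5^-2·(≡1), b=5^0·(≡3) mod 5; (1|5)=+1, (3|5)=-1; (−1)^{-2·0·2}·(+1)^0·(-1)^-2 = +1.
(31, 23 / ℚ) ramifies at {2, 31}: a division algebra.

[2, 31]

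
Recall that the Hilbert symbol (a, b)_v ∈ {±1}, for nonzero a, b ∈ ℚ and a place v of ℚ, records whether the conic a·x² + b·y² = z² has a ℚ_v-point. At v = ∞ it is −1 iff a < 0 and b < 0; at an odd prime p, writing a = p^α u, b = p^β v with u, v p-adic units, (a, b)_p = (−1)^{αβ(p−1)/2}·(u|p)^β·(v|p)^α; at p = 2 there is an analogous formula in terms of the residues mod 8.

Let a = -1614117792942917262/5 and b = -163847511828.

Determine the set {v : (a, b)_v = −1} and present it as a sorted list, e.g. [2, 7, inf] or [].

Mod squares: a ≡ -2310, b ≡ -13. Check v ∈ {∞, 2, 3, 5, 7, 11, 13}.
v=5: a=5^-1·(≡3), b=5^0·(≡2) mod 5; (3|5)=-1, (2|5)=-1; (−1)^{-1·0·2}·(-1)^0·(-1)^-1 = -1.
v=2: v_2(a)=1, v_2(b)=2; units ≡ 5, 3 (mod 8); ε·ε+αω+βω = 0·1+1·1+2·1 ≡ 1  ⇒  (a,b)_2 = -1.
v=13: a=13^2·(≡3), b=13^1·(≡9) mod 13; (3|13)=+1, (9|13)=+1; (−1)^{2·1·6}·(+1)^1·(+1)^2 = +1.
v=∞: -2310 < 0 and -13 < 0  ⇒  (a,b)_∞ = -1.
v=3: a=3^21·(≡1), b=3^12·(≡2) mod 3; (1|3)=+1, (2|3)=-1; (−1)^{21·12·1}·(+1)^12·(-1)^21 = -1.
v=7: a=7^3·(≡6), b=7^2·(≡1) mod 7; (6|7)=-1, (1|7)=+1; (−1)^{3·2·3}·(-1)^2·(+1)^3 = +1.
v=11: a=11^3·(≡8), b=11^2·(≡3) mod 11; (8|11)=-1, (3|11)=+1; (−1)^{3·2·5}·(-1)^2·(+1)^3 = +1.
|Ram(-2310, -13)| = 4, even; anisotropic at {2, 3, 5, ∞}.

[2, 3, 5, inf]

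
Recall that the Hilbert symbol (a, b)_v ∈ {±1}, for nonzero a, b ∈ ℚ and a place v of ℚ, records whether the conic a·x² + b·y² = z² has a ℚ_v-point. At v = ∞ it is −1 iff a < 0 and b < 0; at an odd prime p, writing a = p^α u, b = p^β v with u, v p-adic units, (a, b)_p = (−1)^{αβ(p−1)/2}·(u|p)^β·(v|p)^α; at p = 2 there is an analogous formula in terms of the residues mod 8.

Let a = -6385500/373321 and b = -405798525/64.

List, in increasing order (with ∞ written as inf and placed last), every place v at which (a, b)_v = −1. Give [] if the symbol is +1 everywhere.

[3, inf]

Mod squares: a ≡ -7095, b ≡ -1803549. Check v ∈ {∞, 2, 3, 5, 11, 13, 31, 41, 43, 47}.
v=41: a=41^0·(≡31), b=41^1·(≡32) mod 41; (31|41)=+1, (32|41)=+1; (−1)^{0·1·20}·(+1)^1·(+1)^0 = +1.
v=47: a=47^-2·(≡24), b=47^0·(≡41) mod 47; (24|47)=+1, (41|47)=-1; (−1)^{-2·0·23}·(+1)^0·(-1)^-2 = +1.
v=2: v_2(a)=2, v_2(b)=-6; units ≡ 1, 3 (mod 8); ε·ε+αω+βω = 0·1+2·1+-6·0 ≡ 0  ⇒  (a,b)_2 = +1.
v=11: a=11^1·(≡1), b=11^1·(≡10) mod 11; (1|11)=+1, (10|11)=-1; (−1)^{1·1·5}·(+1)^1·(-1)^1 = +1.
v=3: a=3^3·(≡2), b=3^3·(≡2) mod 3; (2|3)=-1, (2|3)=-1; (−1)^{3·3·1}·(-1)^3·(-1)^3 = -1.
v=∞: -7095 < 0 and -1803549 < 0  ⇒  (a,b)_∞ = -1.
v=43: a=43^1·(≡30), b=43^1·(≡16) mod 43; (30|43)=-1, (16|43)=+1; (−1)^{1·1·21}·(-1)^1·(+1)^1 = +1.
v=5: a=5^3·(≡1), b=5^2·(≡1) mod 5; (1|5)=+1, (1|5)=+1; (−1)^{3·2·2}·(+1)^2·(+1)^3 = +1.
v=31: a=31^0·(≡10), b=31^1·(≡1) mod 31; (10|31)=+1, (1|31)=+1; (−1)^{0·1·15}·(+1)^1·(+1)^0 = +1.
v=13: a=13^-2·(≡4), b=13^0·(≡2) mod 13; (4|13)=+1, (2|13)=-1; (−1)^{-2·0·6}·(+1)^0·(-1)^-2 = +1.
Ram(-7095, -1803549) = {3, ∞}; no ℚ_3-point on the conic.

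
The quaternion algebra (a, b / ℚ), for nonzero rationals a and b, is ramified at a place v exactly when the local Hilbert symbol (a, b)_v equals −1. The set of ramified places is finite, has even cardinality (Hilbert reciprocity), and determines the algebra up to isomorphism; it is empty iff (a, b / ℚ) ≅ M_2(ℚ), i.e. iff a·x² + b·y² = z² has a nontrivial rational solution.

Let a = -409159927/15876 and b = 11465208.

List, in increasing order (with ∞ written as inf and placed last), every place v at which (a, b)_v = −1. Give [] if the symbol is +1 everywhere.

Mod squares: a ≡ -9367, b ≡ 1102. Check v ∈ {∞, 2, 3, 7, 11, 17, 19, 29}.
v=3: a=3^-4·(≡2), b=3^2·(≡1) mod 3; (2|3)=-1, (1|3)=+1; (−1)^{-4·2·1}·(-1)^2·(+1)^-4 = +1.
v=17: a=17^1·(≡11), b=17^2·(≡11) mod 17; (11|17)=-1, (11|17)=-1; (−1)^{1·2·8}·(-1)^2·(-1)^1 = -1.
v=29: a=29^1·(≡9), b=29^1·(≡24) mod 29; (9|29)=+1, (24|29)=+1; (−1)^{1·1·14}·(+1)^1·(+1)^1 = +1.
v=7: a=7^-2·(≡3), b=7^0·(≡6) mod 7; (3|7)=-1, (6|7)=-1; (−1)^{-2·0·3}·(-1)^0·(-1)^-2 = +1.
v=∞: -9367 < 0 and 1102 > 0  ⇒  (a,b)_∞ = +1.
v=19: a=19^3·(≡11), b=19^1·(≡11) mod 19; (11|19)=+1, (11|19)=+1; (−1)^{3·1·9}·(+1)^1·(+1)^3 = -1.
v=11: a=11^2·(≡4), b=11^0·(≡7) mod 11; (4|11)=+1, (7|11)=-1; (−1)^{2·0·5}·(+1)^0·(-1)^2 = +1.
v=2: v_2(a)=-2, v_2(b)=3; units ≡ 1, 7 (mod 8); ε·ε+αω+βω = 0·1+-2·0+3·0 ≡ 0  ⇒  (a,b)_2 = +1.
|Ram(-9367, 1102)| = 2, even; anisotropic at {17, 19}.

[17, 19]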